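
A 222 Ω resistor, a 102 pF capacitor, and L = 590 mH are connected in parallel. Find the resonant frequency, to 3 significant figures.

ω₀ = 1/√(LC) = 1/√(0.59 × 1.02e-10) = 128900 rad/s
f₀ = ω₀/(2π) = 20.5 kHz

20.5 kHz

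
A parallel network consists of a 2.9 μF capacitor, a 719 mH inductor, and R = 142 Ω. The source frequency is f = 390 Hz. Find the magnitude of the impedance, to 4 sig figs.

104.1 Ω

ω = 2πf = 2450 rad/s
X_L = ωL = 1762 Ω
X_C = 1/(ωC) = 140.7 Ω
Parallel: admittances add. Y = 1/R + 1/(jωL) + jωC
Y = (0.007042 + j0.006539) S
|Y| = 0.009610 S → |Z| = 1/|Y| = 104.1 Ω, ∠Z = −∠Y = -42.88°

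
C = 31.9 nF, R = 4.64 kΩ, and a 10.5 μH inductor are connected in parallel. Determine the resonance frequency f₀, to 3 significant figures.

ω₀ = 1/√(LC) = 1/√(1.05e-05 × 3.19e-08) = 1.728e+06 rad/s
f₀ = ω₀/(2π) = 275 kHz

275 kHz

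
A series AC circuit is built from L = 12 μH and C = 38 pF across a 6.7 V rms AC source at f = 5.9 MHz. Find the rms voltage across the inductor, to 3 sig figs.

11.2 V

ω = 2πf = 3.707e+07 rad/s
X_L = ωL = 445 Ω
X_C = 1/(ωC) = 710 Ω
Net reactance X = X_L − X_C = -265 Ω
Z = − j265 Ω
|Z| = √(0² + 265²) = 265 Ω
I = V/|Z| = 25.3 mA
V_L = I·|Z_L| = 0.0253 × 445 = 11.2 V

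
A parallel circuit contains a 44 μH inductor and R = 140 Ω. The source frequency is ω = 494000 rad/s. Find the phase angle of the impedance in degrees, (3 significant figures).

81.2°

X_L = ωL = 21.7 Ω
Parallel: admittances add. Y = 1/R + 1/(jωL)
Y = (0.00714 − j0.0460) S
|Y| = 0.0466 S → |Z| = 1/|Y| = 21.5 Ω, ∠Z = −∠Y = 81.2°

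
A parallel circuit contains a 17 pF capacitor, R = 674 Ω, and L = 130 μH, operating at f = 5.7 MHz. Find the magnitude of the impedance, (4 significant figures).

ω = 2πf = 3.581e+07 rad/s
X_L = ωL = 4656 Ω
X_C = 1/(ωC) = 1642 Ω
Parallel: admittances add. Y = 1/R + 1/(jωL) + jωC
Y = (0.001484 + j0.0003941) S
|Y| = 0.001535 S → |Z| = 1/|Y| = 651.4 Ω, ∠Z = −∠Y = -14.87°

651.4 Ω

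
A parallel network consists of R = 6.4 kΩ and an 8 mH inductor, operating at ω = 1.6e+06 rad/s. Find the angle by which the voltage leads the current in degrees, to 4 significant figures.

X_L = ωL = 12800 Ω
Parallel: admittances add. Y = 1/R + 1/(jωL)
Y = (0.0001563 − j7.813e-05) S
|Y| = 0.0001747 S → |Z| = 1/|Y| = 5724 Ω, ∠Z = −∠Y = 26.57°

26.57°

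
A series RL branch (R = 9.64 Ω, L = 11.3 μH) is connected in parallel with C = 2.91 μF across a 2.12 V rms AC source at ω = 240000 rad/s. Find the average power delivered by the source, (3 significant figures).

X_L = ωL = 2.71 Ω
X_C = 1/(ωC) = 1.43 Ω
Branch 1 (R+jX_L): Z₁ = 9.64 + j2.71 Ω, |Z₁| = 10.0 Ω
Branch 2 (−jX_C): Z₂ = −j1.43 Ω
Parallel: Z = Z₁Z₂/(Z₁+Z₂), |Z| = 1.47 Ω, ∠Z = -81.9°
I = V/|Z| = 1.44 A
P = VI cos φ = 2.12 × 1.44 × cos(-81.9°) = 432 mW

432 mW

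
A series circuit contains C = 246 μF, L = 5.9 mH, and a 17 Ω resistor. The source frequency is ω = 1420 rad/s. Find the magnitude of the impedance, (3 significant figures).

17.9 Ω

X_L = ωL = 8.38 Ω
X_C = 1/(ωC) = 2.86 Ω
Net reactance X = X_L − X_C = 5.52 Ω
Z = 17.0 + j5.52 Ω
|Z| = √(17.0² + 5.52²) = 17.9 Ω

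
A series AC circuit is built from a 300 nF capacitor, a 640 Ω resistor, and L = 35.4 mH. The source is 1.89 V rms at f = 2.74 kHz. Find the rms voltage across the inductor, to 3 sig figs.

1.51 V

ω = 2πf = 17220 rad/s
X_L = ωL = 609 Ω
X_C = 1/(ωC) = 194 Ω
Net reactance X = X_L − X_C = 416 Ω
Z = 640 + j416 Ω
|Z| = √(640² + 416²) = 763 Ω
I = V/|Z| = 2.48 mA
V_L = I·|Z_L| = 0.00248 × 609 = 1.51 V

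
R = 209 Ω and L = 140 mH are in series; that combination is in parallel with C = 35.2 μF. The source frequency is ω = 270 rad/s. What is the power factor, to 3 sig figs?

0.471

X_L = ωL = 37.8 Ω
X_C = 1/(ωC) = 105 Ω
Branch 1 (R+jX_L): Z₁ = 209 + j37.8 Ω, |Z₁| = 212 Ω
Branch 2 (−jX_C): Z₂ = −j105 Ω
Parallel: Z = Z₁Z₂/(Z₁+Z₂), |Z| = 102 Ω, ∠Z = -61.9°
cos φ = cos(-61.9°) = 0.471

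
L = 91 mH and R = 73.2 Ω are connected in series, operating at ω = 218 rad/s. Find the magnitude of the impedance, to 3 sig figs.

75.8 Ω

X_L = ωL = 19.8 Ω
Z = 73.2 + j19.8 Ω
|Z| = √(73.2² + 19.8²) = 75.8 Ω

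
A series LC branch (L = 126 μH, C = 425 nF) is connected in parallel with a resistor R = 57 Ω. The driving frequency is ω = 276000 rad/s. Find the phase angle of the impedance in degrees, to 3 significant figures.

X_L = ωL = 34.8 Ω
X_C = 1/(ωC) = 8.53 Ω
Branch 1: Z₁ = R = 57.0 Ω
Branch 2 (series LC): Z₂ = j(X_L − X_C) = j26.3 Ω
Parallel: Z = Z₁Z₂/(Z₁+Z₂), |Z| = 23.8 Ω, ∠Z = 65.3°

65.3°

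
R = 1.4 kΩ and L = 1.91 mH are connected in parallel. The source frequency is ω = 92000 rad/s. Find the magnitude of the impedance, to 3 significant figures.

X_L = ωL = 176 Ω
Parallel: admittances add. Y = 1/R + 1/(jωL)
Y = (0.000714 − j0.00569) S
|Y| = 0.00574 S → |Z| = 1/|Y| = 174 Ω, ∠Z = −∠Y = 82.8°

174 Ω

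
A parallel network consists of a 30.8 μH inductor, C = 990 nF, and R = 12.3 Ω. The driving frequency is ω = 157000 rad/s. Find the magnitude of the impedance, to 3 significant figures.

X_L = ωL = 4.84 Ω
X_C = 1/(ωC) = 6.43 Ω
Parallel: admittances add. Y = 1/R + 1/(jωL) + jωC
Y = (0.0813 − j0.0514) S
|Y| = 0.0962 S → |Z| = 1/|Y| = 10.4 Ω, ∠Z = −∠Y = 32.3°

10.4 Ω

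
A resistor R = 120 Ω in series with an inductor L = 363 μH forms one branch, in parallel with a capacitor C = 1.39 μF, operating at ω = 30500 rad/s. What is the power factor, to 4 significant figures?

0.1947

X_L = ωL = 11.07 Ω
X_C = 1/(ωC) = 23.59 Ω
Branch 1 (R+jX_L): Z₁ = 120.0 + j11.07 Ω, |Z₁| = 120.5 Ω
Branch 2 (−jX_C): Z₂ = −j23.59 Ω
Parallel: Z = Z₁Z₂/(Z₁+Z₂), |Z| = 23.56 Ω, ∠Z = -78.77°
cos φ = cos(-78.77°) = 0.1947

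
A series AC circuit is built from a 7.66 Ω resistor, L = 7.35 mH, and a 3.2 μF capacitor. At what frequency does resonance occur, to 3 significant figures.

ω₀ = 1/√(LC) = 1/√(0.00735 × 3.2e-06) = 6521 rad/s
f₀ = ω₀/(2π) = 1.04 kHz

1.04 kHz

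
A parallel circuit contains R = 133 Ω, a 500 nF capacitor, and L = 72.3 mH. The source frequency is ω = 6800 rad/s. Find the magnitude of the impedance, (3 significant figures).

X_L = ωL = 492 Ω
X_C = 1/(ωC) = 294 Ω
Parallel: admittances add. Y = 1/R + 1/(jωL) + jωC
Y = (0.00752 + j0.00137) S
|Y| = 0.00764 S → |Z| = 1/|Y| = 131 Ω, ∠Z = −∠Y = -10.3°

131 Ω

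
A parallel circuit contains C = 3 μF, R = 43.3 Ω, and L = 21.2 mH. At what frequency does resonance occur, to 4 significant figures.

ω₀ = 1/√(LC) = 1/√(0.0212 × 3e-06) = 3965 rad/s
f₀ = ω₀/(2π) = 631.1 Hz

631.1 Hz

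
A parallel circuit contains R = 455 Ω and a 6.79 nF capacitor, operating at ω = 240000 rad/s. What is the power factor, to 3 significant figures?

0.803

X_C = 1/(ωC) = 614 Ω
Parallel: admittances add. Y = 1/R + jωC
Y = (0.00220 + j0.00163) S
|Y| = 0.00274 S → |Z| = 1/|Y| = 365 Ω, ∠Z = −∠Y = -36.6°
cos φ = cos(-36.6°) = 0.803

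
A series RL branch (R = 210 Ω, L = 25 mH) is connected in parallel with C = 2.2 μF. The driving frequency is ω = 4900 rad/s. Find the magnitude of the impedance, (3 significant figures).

106 Ω

X_L = ωL = 122 Ω
X_C = 1/(ωC) = 92.8 Ω
Branch 1 (R+jX_L): Z₁ = 210 + j122 Ω, |Z₁| = 243 Ω
Branch 2 (−jX_C): Z₂ = −j92.8 Ω
Parallel: Z = Z₁Z₂/(Z₁+Z₂), |Z| = 106 Ω, ∠Z = -67.8°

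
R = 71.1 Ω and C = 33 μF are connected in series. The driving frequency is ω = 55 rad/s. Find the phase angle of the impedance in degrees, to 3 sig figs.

-82.6°

X_C = 1/(ωC) = 551 Ω
Z = 71.1 − j551 Ω
|Z| = √(71.1² + 551²) = 556 Ω
∠Z = arctan(-551/71.1) = -82.6°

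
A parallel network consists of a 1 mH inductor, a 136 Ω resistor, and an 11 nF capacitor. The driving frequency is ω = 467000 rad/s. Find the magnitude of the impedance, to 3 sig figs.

X_L = ωL = 467 Ω
X_C = 1/(ωC) = 195 Ω
Parallel: admittances add. Y = 1/R + 1/(jωL) + jωC
Y = (0.00735 + j0.00300) S
|Y| = 0.00794 S → |Z| = 1/|Y| = 126 Ω, ∠Z = −∠Y = -22.2°

126 Ω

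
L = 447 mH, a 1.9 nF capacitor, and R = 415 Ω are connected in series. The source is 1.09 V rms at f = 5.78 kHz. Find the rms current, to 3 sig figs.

ω = 2πf = 36320 rad/s
X_L = ωL = 16200 Ω
X_C = 1/(ωC) = 14500 Ω
Net reactance X = X_L − X_C = 1740 Ω
Z = 415 + j1740 Ω
|Z| = √(415² + 1740²) = 1790 Ω
I = V/|Z| = 1.09/1790 = 609 μA

609 μA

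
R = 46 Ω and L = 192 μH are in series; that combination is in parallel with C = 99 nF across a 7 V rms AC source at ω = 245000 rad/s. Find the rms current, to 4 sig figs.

119.7 mA

X_L = ωL = 47.04 Ω
X_C = 1/(ωC) = 41.23 Ω
Branch 1 (R+jX_L): Z₁ = 46.00 + j47.04 Ω, |Z₁| = 65.79 Ω
Branch 2 (−jX_C): Z₂ = −j41.23 Ω
Parallel: Z = Z₁Z₂/(Z₁+Z₂), |Z| = 58.50 Ω, ∠Z = -51.56°
I = V/|Z| = 7/58.50 = 119.7 mA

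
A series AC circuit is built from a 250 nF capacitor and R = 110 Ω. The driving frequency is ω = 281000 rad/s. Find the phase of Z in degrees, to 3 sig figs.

-7.37°

X_C = 1/(ωC) = 14.2 Ω
Z = 110 − j14.2 Ω
|Z| = √(110² + 14.2²) = 111 Ω
∠Z = arctan(-14.2/110) = -7.37°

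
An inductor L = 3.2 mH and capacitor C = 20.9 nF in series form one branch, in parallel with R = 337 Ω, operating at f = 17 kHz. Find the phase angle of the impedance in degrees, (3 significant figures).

-72.5°

ω = 2πf = 106800 rad/s
X_L = ωL = 342 Ω
X_C = 1/(ωC) = 448 Ω
Branch 1: Z₁ = R = 337 Ω
Branch 2 (series LC): Z₂ = j(X_L − X_C) = −j106 Ω
Parallel: Z = Z₁Z₂/(Z₁+Z₂), |Z| = 101 Ω, ∠Z = -72.5°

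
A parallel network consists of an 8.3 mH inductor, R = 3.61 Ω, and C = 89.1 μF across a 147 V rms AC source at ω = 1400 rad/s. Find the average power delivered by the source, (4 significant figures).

5.986 kW

X_L = ωL = 11.62 Ω
X_C = 1/(ωC) = 8.017 Ω
Parallel: admittances add. Y = 1/R + 1/(jωL) + jωC
Y = (0.2770 + j0.03868) S
|Y| = 0.2797 S → |Z| = 1/|Y| = 3.575 Ω, ∠Z = −∠Y = -7.949°
I = V/|Z| = 41.12 A
P = VI cos φ = 147 × 41.12 × cos(-7.949°) = 5.986 kW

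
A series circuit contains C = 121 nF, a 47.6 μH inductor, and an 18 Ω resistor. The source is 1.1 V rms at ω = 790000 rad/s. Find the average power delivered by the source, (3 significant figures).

X_L = ωL = 37.6 Ω
X_C = 1/(ωC) = 10.5 Ω
Net reactance X = X_L − X_C = 27.1 Ω
Z = 18.0 + j27.1 Ω
|Z| = √(18.0² + 27.1²) = 32.6 Ω
∠Z = arctan(27.1/18.0) = 56.4°
I = V/|Z| = 33.8 mA
P = VI cos φ = 1.1 × 0.0338 × cos(56.4°) = 20.5 mW

20.5 mW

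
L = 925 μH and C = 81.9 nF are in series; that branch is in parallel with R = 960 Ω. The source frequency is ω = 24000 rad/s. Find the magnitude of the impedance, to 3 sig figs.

X_L = ωL = 22.2 Ω
X_C = 1/(ωC) = 509 Ω
Branch 1: Z₁ = R = 960 Ω
Branch 2 (series LC): Z₂ = j(X_L − X_C) = −j487 Ω
Parallel: Z = Z₁Z₂/(Z₁+Z₂), |Z| = 434 Ω, ∠Z = -63.1°

434 Ω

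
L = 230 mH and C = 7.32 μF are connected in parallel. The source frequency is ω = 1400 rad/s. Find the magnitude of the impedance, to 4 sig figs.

140.0 Ω

X_L = ωL = 322.0 Ω
X_C = 1/(ωC) = 97.58 Ω
Parallel: admittances add. Y = 1/(jωL) + jωC
Y = (0 + j0.007142) S
|Y| = 0.007142 S → |Z| = 1/|Y| = 140.0 Ω, ∠Z = −∠Y = -90.00°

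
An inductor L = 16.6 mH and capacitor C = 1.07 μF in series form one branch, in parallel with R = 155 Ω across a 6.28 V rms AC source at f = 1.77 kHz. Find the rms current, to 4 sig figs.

ω = 2πf = 11120 rad/s
X_L = ωL = 184.6 Ω
X_C = 1/(ωC) = 84.04 Ω
Branch 1: Z₁ = R = 155.0 Ω
Branch 2 (series LC): Z₂ = j(X_L − X_C) = j100.6 Ω
Parallel: Z = Z₁Z₂/(Z₁+Z₂), |Z| = 84.37 Ω, ∠Z = 57.02°
I = V/|Z| = 6.28/84.37 = 74.43 mA

74.43 mA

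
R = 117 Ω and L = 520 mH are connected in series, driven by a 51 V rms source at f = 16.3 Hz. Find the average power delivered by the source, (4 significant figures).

ω = 2πf = 102.4 rad/s
X_L = ωL = 53.26 Ω
Z = 117.0 + j53.26 Ω
|Z| = √(117.0² + 53.26²) = 128.6 Ω
∠Z = arctan(53.26/117.0) = 24.47°
I = V/|Z| = 396.7 mA
P = VI cos φ = 51 × 0.3967 × cos(24.47°) = 18.42 W

18.42 W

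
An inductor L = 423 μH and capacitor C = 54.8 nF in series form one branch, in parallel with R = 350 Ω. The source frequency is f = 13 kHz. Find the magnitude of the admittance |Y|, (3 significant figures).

ω = 2πf = 81680 rad/s
X_L = ωL = 34.6 Ω
X_C = 1/(ωC) = 223 Ω
Branch 1: Z₁ = R = 350 Ω
Branch 2 (series LC): Z₂ = j(X_L − X_C) = −j189 Ω
Parallel: Z = Z₁Z₂/(Z₁+Z₂), |Z| = 166 Ω, ∠Z = -61.6°
|Y| = 1/|Z| = 6.02 mS

6.02 mS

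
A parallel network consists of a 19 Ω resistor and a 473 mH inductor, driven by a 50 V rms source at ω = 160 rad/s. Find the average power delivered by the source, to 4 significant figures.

X_L = ωL = 75.68 Ω
Parallel: admittances add. Y = 1/R + 1/(jωL)
Y = (0.05263 − j0.01321) S
|Y| = 0.05426 S → |Z| = 1/|Y| = 18.43 Ω, ∠Z = −∠Y = 14.09°
I = V/|Z| = 2.713 A
P = VI cos φ = 50 × 2.713 × cos(14.09°) = 131.6 W

131.6 W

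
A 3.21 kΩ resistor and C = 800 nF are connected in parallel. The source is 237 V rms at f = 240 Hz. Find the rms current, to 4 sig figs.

295.3 mA

ω = 2πf = 1508 rad/s
X_C = 1/(ωC) = 828.9 Ω
Parallel: admittances add. Y = 1/R + jωC
Y = (0.0003115 + j0.001206) S
|Y| = 0.001246 S → |Z| = 1/|Y| = 802.6 Ω, ∠Z = −∠Y = -75.52°
I = V/|Z| = 237/802.6 = 295.3 mA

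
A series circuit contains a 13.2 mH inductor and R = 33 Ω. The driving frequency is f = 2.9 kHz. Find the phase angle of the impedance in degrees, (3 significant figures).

82.2°

ω = 2πf = 18220 rad/s
X_L = ωL = 241 Ω
Z = 33.0 + j241 Ω
|Z| = √(33.0² + 241²) = 243 Ω
∠Z = arctan(241/33.0) = 82.2°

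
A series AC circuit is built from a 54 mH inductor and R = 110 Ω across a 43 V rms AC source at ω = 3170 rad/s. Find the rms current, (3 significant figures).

211 mA

X_L = ωL = 171 Ω
Z = 110 + j171 Ω
|Z| = √(110² + 171²) = 203 Ω
I = V/|Z| = 43/203 = 211 mA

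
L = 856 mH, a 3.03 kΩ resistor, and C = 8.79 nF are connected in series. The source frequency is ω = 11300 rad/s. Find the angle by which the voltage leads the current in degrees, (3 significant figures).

-7.43°

X_L = ωL = 9670 Ω
X_C = 1/(ωC) = 10100 Ω
Net reactance X = X_L − X_C = -395 Ω
Z = 3030 − j395 Ω
|Z| = √(3030² + 395²) = 3060 Ω
∠Z = arctan(-395/3030) = -7.43°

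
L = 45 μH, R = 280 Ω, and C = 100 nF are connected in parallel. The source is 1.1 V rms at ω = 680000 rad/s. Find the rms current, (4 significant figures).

X_L = ωL = 30.60 Ω
X_C = 1/(ωC) = 14.71 Ω
Parallel: admittances add. Y = 1/R + 1/(jωL) + jωC
Y = (0.003571 + j0.03532) S
|Y| = 0.03550 S → |Z| = 1/|Y| = 28.17 Ω, ∠Z = −∠Y = -84.23°
I = V/|Z| = 1.1/28.17 = 39.05 mA

39.05 mA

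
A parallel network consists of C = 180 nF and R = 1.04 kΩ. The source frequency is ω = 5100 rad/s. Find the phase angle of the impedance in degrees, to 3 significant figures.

-43.7°

X_C = 1/(ωC) = 1090 Ω
Parallel: admittances add. Y = 1/R + jωC
Y = (0.000962 + j0.000918) S
|Y| = 0.00133 S → |Z| = 1/|Y| = 752 Ω, ∠Z = −∠Y = -43.7°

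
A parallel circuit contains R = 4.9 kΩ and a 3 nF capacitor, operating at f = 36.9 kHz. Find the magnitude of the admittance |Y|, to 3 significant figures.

ω = 2πf = 231800 rad/s
X_C = 1/(ωC) = 1440 Ω
Parallel: admittances add. Y = 1/R + jωC
Y = (0.000204 + j0.000696) S
|Y| = 0.000725 S → |Z| = 1/|Y| = 1380 Ω, ∠Z = −∠Y = -73.6°

725 μS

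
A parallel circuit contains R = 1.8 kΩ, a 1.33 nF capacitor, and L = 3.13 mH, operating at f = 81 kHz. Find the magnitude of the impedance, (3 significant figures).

ω = 2πf = 508900 rad/s
X_L = ωL = 1590 Ω
X_C = 1/(ωC) = 1480 Ω
Parallel: admittances add. Y = 1/R + 1/(jωL) + jωC
Y = (0.000556 + j4.91e-05) S
|Y| = 0.000558 S → |Z| = 1/|Y| = 1790 Ω, ∠Z = −∠Y = -5.05°

1790 Ω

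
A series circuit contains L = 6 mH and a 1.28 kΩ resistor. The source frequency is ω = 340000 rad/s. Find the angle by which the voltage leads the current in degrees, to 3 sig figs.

57.9°

X_L = ωL = 2040 Ω
Z = 1280 + j2040 Ω
|Z| = √(1280² + 2040²) = 2410 Ω
∠Z = arctan(2040/1280) = 57.9°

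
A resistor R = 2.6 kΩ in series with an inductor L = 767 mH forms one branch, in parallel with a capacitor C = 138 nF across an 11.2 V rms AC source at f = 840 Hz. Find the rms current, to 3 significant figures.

6.33 mA

ω = 2πf = 5278 rad/s
X_L = ωL = 4050 Ω
X_C = 1/(ωC) = 1370 Ω
Branch 1 (R+jX_L): Z₁ = 2600 + j4050 Ω, |Z₁| = 4810 Ω
Branch 2 (−jX_C): Z₂ = −j1370 Ω
Parallel: Z = Z₁Z₂/(Z₁+Z₂), |Z| = 1770 Ω, ∠Z = -78.5°
I = V/|Z| = 11.2/1770 = 6.33 mA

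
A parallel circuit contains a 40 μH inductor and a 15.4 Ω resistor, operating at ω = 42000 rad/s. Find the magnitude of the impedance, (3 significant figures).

1.67 Ω

X_L = ωL = 1.68 Ω
Parallel: admittances add. Y = 1/R + 1/(jωL)
Y = (0.0649 − j0.595) S
|Y| = 0.599 S → |Z| = 1/|Y| = 1.67 Ω, ∠Z = −∠Y = 83.8°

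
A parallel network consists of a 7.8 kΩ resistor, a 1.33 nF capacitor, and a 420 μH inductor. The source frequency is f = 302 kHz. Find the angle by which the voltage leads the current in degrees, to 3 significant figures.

ω = 2πf = 1.898e+06 rad/s
X_L = ωL = 797 Ω
X_C = 1/(ωC) = 396 Ω
Parallel: admittances add. Y = 1/R + 1/(jωL) + jωC
Y = (0.000128 + j0.00127) S
|Y| = 0.00128 S → |Z| = 1/|Y| = 784 Ω, ∠Z = −∠Y = -84.2°

-84.2°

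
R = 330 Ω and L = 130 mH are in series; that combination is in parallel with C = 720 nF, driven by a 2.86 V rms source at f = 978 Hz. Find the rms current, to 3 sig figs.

9.68 mA

ω = 2πf = 6145 rad/s
X_L = ωL = 799 Ω
X_C = 1/(ωC) = 226 Ω
Branch 1 (R+jX_L): Z₁ = 330 + j799 Ω, |Z₁| = 864 Ω
Branch 2 (−jX_C): Z₂ = −j226 Ω
Parallel: Z = Z₁Z₂/(Z₁+Z₂), |Z| = 296 Ω, ∠Z = -82.5°
I = V/|Z| = 2.86/296 = 9.68 mA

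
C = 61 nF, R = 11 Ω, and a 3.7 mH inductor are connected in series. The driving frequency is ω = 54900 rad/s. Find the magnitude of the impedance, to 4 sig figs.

X_L = ωL = 203.1 Ω
X_C = 1/(ωC) = 298.6 Ω
Net reactance X = X_L − X_C = -95.48 Ω
Z = 11.00 − j95.48 Ω
|Z| = √(11.00² + 95.48²) = 96.11 Ω

96.11 Ω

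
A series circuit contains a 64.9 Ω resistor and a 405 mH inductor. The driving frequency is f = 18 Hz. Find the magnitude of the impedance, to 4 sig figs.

79.44 Ω

ω = 2πf = 113.1 rad/s
X_L = ωL = 45.80 Ω
Z = 64.90 + j45.80 Ω
|Z| = √(64.90² + 45.80²) = 79.44 Ω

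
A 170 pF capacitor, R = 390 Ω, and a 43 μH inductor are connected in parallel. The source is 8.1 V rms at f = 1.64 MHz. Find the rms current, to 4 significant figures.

21.17 mA

ω = 2πf = 1.03e+07 rad/s
X_L = ωL = 443.1 Ω
X_C = 1/(ωC) = 570.9 Ω
Parallel: admittances add. Y = 1/R + 1/(jωL) + jωC
Y = (0.002564 − j0.0005051) S
|Y| = 0.002613 S → |Z| = 1/|Y| = 382.6 Ω, ∠Z = −∠Y = 11.14°
I = V/|Z| = 8.1/382.6 = 21.17 mA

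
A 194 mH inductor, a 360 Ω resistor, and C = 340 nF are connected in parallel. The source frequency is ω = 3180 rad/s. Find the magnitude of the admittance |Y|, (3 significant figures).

2.83 mS

X_L = ωL = 617 Ω
X_C = 1/(ωC) = 925 Ω
Parallel: admittances add. Y = 1/R + 1/(jωL) + jωC
Y = (0.00278 − j0.000540) S
|Y| = 0.00283 S → |Z| = 1/|Y| = 353 Ω, ∠Z = −∠Y = 11.0°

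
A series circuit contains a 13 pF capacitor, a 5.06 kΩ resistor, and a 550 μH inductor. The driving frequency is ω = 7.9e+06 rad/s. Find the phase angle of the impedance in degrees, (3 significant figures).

-46.8°

X_L = ωL = 4340 Ω
X_C = 1/(ωC) = 9740 Ω
Net reactance X = X_L − X_C = -5390 Ω
Z = 5060 − j5390 Ω
|Z| = √(5060² + 5390²) = 7390 Ω
∠Z = arctan(-5390/5060) = -46.8°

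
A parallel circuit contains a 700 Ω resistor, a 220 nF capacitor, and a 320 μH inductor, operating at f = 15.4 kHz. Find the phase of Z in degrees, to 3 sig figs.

ω = 2πf = 96760 rad/s
X_L = ωL = 31.0 Ω
X_C = 1/(ωC) = 47.0 Ω
Parallel: admittances add. Y = 1/R + 1/(jωL) + jωC
Y = (0.00143 − j0.0110) S
|Y| = 0.0111 S → |Z| = 1/|Y| = 90.1 Ω, ∠Z = −∠Y = 82.6°

82.6°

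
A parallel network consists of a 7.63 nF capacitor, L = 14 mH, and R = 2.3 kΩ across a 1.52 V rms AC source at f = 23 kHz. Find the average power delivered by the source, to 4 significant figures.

ω = 2πf = 144500 rad/s
X_L = ωL = 2023 Ω
X_C = 1/(ωC) = 906.9 Ω
Parallel: admittances add. Y = 1/R + 1/(jωL) + jωC
Y = (0.0004348 + j0.0006084) S
|Y| = 0.0007478 S → |Z| = 1/|Y| = 1337 Ω, ∠Z = −∠Y = -54.45°
I = V/|Z| = 1.137 mA
P = VI cos φ = 1.52 × 0.001137 × cos(-54.45°) = 1.005 mW

1.005 mW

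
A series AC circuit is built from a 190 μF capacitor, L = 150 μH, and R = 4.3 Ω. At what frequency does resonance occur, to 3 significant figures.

ω₀ = 1/√(LC) = 1/√(0.00015 × 0.00019) = 5923 rad/s
f₀ = ω₀/(2π) = 943 Hz

943 Hz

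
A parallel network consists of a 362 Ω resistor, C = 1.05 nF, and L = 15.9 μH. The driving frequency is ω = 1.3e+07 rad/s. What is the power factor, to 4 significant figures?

X_L = ωL = 206.7 Ω
X_C = 1/(ωC) = 73.26 Ω
Parallel: admittances add. Y = 1/R + 1/(jωL) + jωC
Y = (0.002762 + j0.008812) S
|Y| = 0.009235 S → |Z| = 1/|Y| = 108.3 Ω, ∠Z = −∠Y = -72.59°
cos φ = cos(-72.59°) = 0.2991

0.2991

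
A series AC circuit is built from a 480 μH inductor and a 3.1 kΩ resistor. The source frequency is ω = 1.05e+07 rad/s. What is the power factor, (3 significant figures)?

0.524

X_L = ωL = 5040 Ω
Z = 3100 + j5040 Ω
|Z| = √(3100² + 5040²) = 5920 Ω
∠Z = arctan(5040/3100) = 58.4°
cos φ = cos(58.4°) = 0.524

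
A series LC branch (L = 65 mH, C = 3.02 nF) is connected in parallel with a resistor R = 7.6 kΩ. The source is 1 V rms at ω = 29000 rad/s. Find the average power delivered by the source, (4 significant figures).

X_L = ωL = 1885 Ω
X_C = 1/(ωC) = 11420 Ω
Branch 1: Z₁ = R = 7600 Ω
Branch 2 (series LC): Z₂ = j(X_L − X_C) = −j9533 Ω
Parallel: Z = Z₁Z₂/(Z₁+Z₂), |Z| = 5943 Ω, ∠Z = -38.56°
I = V/|Z| = 168.3 μA
P = VI cos φ = 1 × 0.0001683 × cos(-38.56°) = 131.6 μW

131.6 μW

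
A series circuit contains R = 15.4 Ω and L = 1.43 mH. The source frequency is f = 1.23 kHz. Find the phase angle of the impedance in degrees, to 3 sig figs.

ω = 2πf = 7728 rad/s
X_L = ωL = 11.1 Ω
Z = 15.4 + j11.1 Ω
|Z| = √(15.4² + 11.1²) = 19.0 Ω
∠Z = arctan(11.1/15.4) = 35.7°

35.7°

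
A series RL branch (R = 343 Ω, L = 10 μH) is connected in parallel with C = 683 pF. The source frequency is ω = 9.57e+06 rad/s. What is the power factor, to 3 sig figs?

X_L = ωL = 95.7 Ω
X_C = 1/(ωC) = 153 Ω
Branch 1 (R+jX_L): Z₁ = 343 + j95.7 Ω, |Z₁| = 356 Ω
Branch 2 (−jX_C): Z₂ = −j153 Ω
Parallel: Z = Z₁Z₂/(Z₁+Z₂), |Z| = 157 Ω, ∠Z = -64.9°
cos φ = cos(-64.9°) = 0.424

0.424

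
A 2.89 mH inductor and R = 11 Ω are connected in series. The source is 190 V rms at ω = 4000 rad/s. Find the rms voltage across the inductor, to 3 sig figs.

138 V

X_L = ωL = 11.6 Ω
Z = 11.0 + j11.6 Ω
|Z| = √(11.0² + 11.6²) = 16.0 Ω
I = V/|Z| = 11.9 A
V_L = I·|Z_L| = 11.9 × 11.6 = 138 V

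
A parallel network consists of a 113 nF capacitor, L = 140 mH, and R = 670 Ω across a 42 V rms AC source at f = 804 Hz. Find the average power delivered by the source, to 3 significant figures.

2.63 W

ω = 2πf = 5052 rad/s
X_L = ωL = 707 Ω
X_C = 1/(ωC) = 1750 Ω
Parallel: admittances add. Y = 1/R + 1/(jωL) + jωC
Y = (0.00149 − j0.000843) S
|Y| = 0.00171 S → |Z| = 1/|Y| = 583 Ω, ∠Z = −∠Y = 29.5°
I = V/|Z| = 72.0 mA
P = VI cos φ = 42 × 0.0720 × cos(29.5°) = 2.63 W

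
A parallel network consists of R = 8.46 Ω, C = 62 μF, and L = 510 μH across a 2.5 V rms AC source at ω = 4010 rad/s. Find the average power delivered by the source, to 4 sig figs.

738.8 mW

X_L = ωL = 2.045 Ω
X_C = 1/(ωC) = 4.022 Ω
Parallel: admittances add. Y = 1/R + 1/(jωL) + jωC
Y = (0.1182 − j0.2404) S
|Y| = 0.2678 S → |Z| = 1/|Y| = 3.733 Ω, ∠Z = −∠Y = 63.81°
I = V/|Z| = 669.6 mA
P = VI cos φ = 2.5 × 0.6696 × cos(63.81°) = 738.8 mW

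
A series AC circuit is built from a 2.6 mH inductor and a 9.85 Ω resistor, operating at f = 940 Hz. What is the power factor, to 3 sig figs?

0.540

ω = 2πf = 5906 rad/s
X_L = ωL = 15.4 Ω
Z = 9.85 + j15.4 Ω
|Z| = √(9.85² + 15.4²) = 18.2 Ω
∠Z = arctan(15.4/9.85) = 57.3°
cos φ = cos(57.3°) = 0.540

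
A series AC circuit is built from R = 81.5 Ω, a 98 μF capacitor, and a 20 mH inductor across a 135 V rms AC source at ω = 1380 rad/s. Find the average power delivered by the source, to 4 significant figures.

210.7 W

X_L = ωL = 27.60 Ω
X_C = 1/(ωC) = 7.394 Ω
Net reactance X = X_L − X_C = 20.21 Ω
Z = 81.50 + j20.21 Ω
|Z| = √(81.50² + 20.21²) = 83.97 Ω
∠Z = arctan(20.21/81.50) = 13.92°
I = V/|Z| = 1.608 A
P = VI cos φ = 135 × 1.608 × cos(13.92°) = 210.7 W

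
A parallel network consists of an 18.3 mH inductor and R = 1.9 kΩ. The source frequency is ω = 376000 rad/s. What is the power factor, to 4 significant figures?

X_L = ωL = 6881 Ω
Parallel: admittances add. Y = 1/R + 1/(jωL)
Y = (0.0005263 − j0.0001453) S
|Y| = 0.0005460 S → |Z| = 1/|Y| = 1831 Ω, ∠Z = −∠Y = 15.44°
cos φ = cos(15.44°) = 0.9639

0.9639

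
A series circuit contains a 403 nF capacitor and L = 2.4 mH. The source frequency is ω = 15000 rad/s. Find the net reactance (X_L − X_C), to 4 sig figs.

-129.4 Ω

X_L = ωL = 36.00 Ω
X_C = 1/(ωC) = 165.4 Ω
X = 36.00 − 165.4 = -129.4 Ω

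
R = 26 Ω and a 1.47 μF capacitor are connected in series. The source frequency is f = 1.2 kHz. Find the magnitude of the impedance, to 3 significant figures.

93.9 Ω

ω = 2πf = 7540 rad/s
X_C = 1/(ωC) = 90.2 Ω
Z = 26.0 − j90.2 Ω
|Z| = √(26.0² + 90.2²) = 93.9 Ω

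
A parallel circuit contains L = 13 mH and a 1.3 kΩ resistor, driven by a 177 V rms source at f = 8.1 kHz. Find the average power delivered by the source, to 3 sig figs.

24.1 W

ω = 2πf = 50890 rad/s
X_L = ωL = 662 Ω
Parallel: admittances add. Y = 1/R + 1/(jωL)
Y = (0.000769 − j0.00151) S
|Y| = 0.00170 S → |Z| = 1/|Y| = 590 Ω, ∠Z = −∠Y = 63.0°
I = V/|Z| = 300 mA
P = VI cos φ = 177 × 0.300 × cos(63.0°) = 24.1 W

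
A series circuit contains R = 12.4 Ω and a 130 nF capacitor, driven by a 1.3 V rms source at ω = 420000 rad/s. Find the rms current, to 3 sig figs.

X_C = 1/(ωC) = 18.3 Ω
Z = 12.4 − j18.3 Ω
|Z| = √(12.4² + 18.3²) = 22.1 Ω
I = V/|Z| = 1.3/22.1 = 58.8 mA

58.8 mA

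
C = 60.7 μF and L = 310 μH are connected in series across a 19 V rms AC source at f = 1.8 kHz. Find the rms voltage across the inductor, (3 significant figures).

32.5 V

ω = 2πf = 11310 rad/s
X_L = ωL = 3.51 Ω
X_C = 1/(ωC) = 1.46 Ω
Net reactance X = X_L − X_C = 2.05 Ω
Z = j2.05 Ω
|Z| = √(0² + 2.05²) = 2.05 Ω
I = V/|Z| = 9.27 A
V_L = I·|Z_L| = 9.27 × 3.51 = 32.5 V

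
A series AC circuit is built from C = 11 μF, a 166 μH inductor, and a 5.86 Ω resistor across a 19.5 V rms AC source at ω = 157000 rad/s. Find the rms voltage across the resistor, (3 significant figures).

X_L = ωL = 26.1 Ω
X_C = 1/(ωC) = 0.579 Ω
Net reactance X = X_L − X_C = 25.5 Ω
Z = 5.86 + j25.5 Ω
|Z| = √(5.86² + 25.5²) = 26.1 Ω
I = V/|Z| = 746 mA
V_R = I·|Z_R| = 0.746 × 5.86 = 4.37 V

4.37 V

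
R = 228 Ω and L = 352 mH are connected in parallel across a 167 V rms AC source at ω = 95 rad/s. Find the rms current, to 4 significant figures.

5.047 A

X_L = ωL = 33.44 Ω
Parallel: admittances add. Y = 1/R + 1/(jωL)
Y = (0.004386 − j0.02990) S
|Y| = 0.03022 S → |Z| = 1/|Y| = 33.09 Ω, ∠Z = −∠Y = 81.66°
I = V/|Z| = 167/33.09 = 5.047 A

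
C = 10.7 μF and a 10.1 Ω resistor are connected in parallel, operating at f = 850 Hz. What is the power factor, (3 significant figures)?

ω = 2πf = 5341 rad/s
X_C = 1/(ωC) = 17.5 Ω
Parallel: admittances add. Y = 1/R + jωC
Y = (0.0990 + j0.0571) S
|Y| = 0.114 S → |Z| = 1/|Y| = 8.75 Ω, ∠Z = −∠Y = -30.0°
cos φ = cos(-30.0°) = 0.866

0.866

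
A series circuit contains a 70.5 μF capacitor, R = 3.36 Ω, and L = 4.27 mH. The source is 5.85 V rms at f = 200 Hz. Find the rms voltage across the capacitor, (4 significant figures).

ω = 2πf = 1257 rad/s
X_L = ωL = 5.366 Ω
X_C = 1/(ωC) = 11.29 Ω
Net reactance X = X_L − X_C = -5.922 Ω
Z = 3.360 − j5.922 Ω
|Z| = √(3.360² + 5.922²) = 6.809 Ω
I = V/|Z| = 859.2 mA
V_C = I·|Z_C| = 0.8592 × 11.29 = 9.698 V

9.698 V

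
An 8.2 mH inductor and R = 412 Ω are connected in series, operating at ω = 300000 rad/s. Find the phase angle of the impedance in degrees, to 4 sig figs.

80.49°

X_L = ωL = 2460 Ω
Z = 412.0 + j2460 Ω
|Z| = √(412.0² + 2460²) = 2494 Ω
∠Z = arctan(2460/412.0) = 80.49°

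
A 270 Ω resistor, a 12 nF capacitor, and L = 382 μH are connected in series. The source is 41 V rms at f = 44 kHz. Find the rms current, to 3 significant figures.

ω = 2πf = 276500 rad/s
X_L = ωL = 106 Ω
X_C = 1/(ωC) = 301 Ω
Net reactance X = X_L − X_C = -196 Ω
Z = 270 − j196 Ω
|Z| = √(270² + 196²) = 334 Ω
I = V/|Z| = 41/334 = 123 mA

123 mA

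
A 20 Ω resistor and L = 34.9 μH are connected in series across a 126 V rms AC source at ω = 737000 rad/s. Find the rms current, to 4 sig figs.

X_L = ωL = 25.72 Ω
Z = 20.00 + j25.72 Ω
|Z| = √(20.00² + 25.72²) = 32.58 Ω
I = V/|Z| = 126/32.58 = 3.867 A

3.867 A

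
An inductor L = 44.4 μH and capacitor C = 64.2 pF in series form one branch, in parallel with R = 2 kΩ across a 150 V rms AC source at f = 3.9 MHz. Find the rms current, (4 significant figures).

ω = 2πf = 2.45e+07 rad/s
X_L = ωL = 1088 Ω
X_C = 1/(ωC) = 635.7 Ω
Branch 1: Z₁ = R = 2000 Ω
Branch 2 (series LC): Z₂ = j(X_L − X_C) = j452.3 Ω
Parallel: Z = Z₁Z₂/(Z₁+Z₂), |Z| = 441.2 Ω, ∠Z = 77.26°
I = V/|Z| = 150/441.2 = 340.0 mA

340.0 mA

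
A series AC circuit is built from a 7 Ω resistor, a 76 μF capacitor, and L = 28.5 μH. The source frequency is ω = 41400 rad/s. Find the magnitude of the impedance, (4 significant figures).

X_L = ωL = 1.180 Ω
X_C = 1/(ωC) = 0.3178 Ω
Net reactance X = X_L − X_C = 0.8621 Ω
Z = 7.000 + j0.8621 Ω
|Z| = √(7.000² + 0.8621²) = 7.053 Ω

7.053 Ω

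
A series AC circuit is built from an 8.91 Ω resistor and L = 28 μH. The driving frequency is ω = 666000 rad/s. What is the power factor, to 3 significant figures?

0.431

X_L = ωL = 18.6 Ω
Z = 8.91 + j18.6 Ω
|Z| = √(8.91² + 18.6²) = 20.7 Ω
∠Z = arctan(18.6/8.91) = 64.5°
cos φ = cos(64.5°) = 0.431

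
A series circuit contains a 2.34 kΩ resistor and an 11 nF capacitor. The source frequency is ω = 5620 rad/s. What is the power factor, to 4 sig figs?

X_C = 1/(ωC) = 16180 Ω
Z = 2340 − j16180 Ω
|Z| = √(2340² + 16180²) = 16340 Ω
∠Z = arctan(-16180/2340) = -81.77°
cos φ = cos(-81.77°) = 0.1432

0.1432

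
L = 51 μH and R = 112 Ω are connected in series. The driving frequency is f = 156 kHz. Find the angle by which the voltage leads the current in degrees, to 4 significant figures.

24.05°

ω = 2πf = 980200 rad/s
X_L = ωL = 49.99 Ω
Z = 112.0 + j49.99 Ω
|Z| = √(112.0² + 49.99²) = 122.6 Ω
∠Z = arctan(49.99/112.0) = 24.05°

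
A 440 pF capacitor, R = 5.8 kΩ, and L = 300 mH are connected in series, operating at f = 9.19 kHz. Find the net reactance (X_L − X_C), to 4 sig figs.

-22040 Ω

ω = 2πf = 57740 rad/s
X_L = ωL = 17320 Ω
X_C = 1/(ωC) = 39360 Ω
X = 17320 − 39360 = -22040 Ω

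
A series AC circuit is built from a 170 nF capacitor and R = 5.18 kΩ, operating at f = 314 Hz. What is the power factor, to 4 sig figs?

ω = 2πf = 1973 rad/s
X_C = 1/(ωC) = 2982 Ω
Z = 5180 − j2982 Ω
|Z| = √(5180² + 2982²) = 5977 Ω
∠Z = arctan(-2982/5180) = -29.92°
cos φ = cos(-29.92°) = 0.8667

0.8667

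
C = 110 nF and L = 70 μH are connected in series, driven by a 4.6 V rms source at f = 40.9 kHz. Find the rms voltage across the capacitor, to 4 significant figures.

ω = 2πf = 257000 rad/s
X_L = ωL = 17.99 Ω
X_C = 1/(ωC) = 35.38 Ω
Net reactance X = X_L − X_C = -17.39 Ω
Z = − j17.39 Ω
|Z| = √(0² + 17.39²) = 17.39 Ω
I = V/|Z| = 264.6 mA
V_C = I·|Z_C| = 0.2646 × 35.38 = 9.359 V

9.359 V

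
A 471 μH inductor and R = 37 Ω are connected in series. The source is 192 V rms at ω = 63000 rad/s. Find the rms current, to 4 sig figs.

X_L = ωL = 29.67 Ω
Z = 37.00 + j29.67 Ω
|Z| = √(37.00² + 29.67²) = 47.43 Ω
I = V/|Z| = 192/47.43 = 4.048 A

4.048 A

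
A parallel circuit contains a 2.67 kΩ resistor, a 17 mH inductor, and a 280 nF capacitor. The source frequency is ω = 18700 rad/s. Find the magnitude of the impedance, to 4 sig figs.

X_L = ωL = 317.9 Ω
X_C = 1/(ωC) = 191.0 Ω
Parallel: admittances add. Y = 1/R + 1/(jωL) + jωC
Y = (0.0003745 + j0.002090) S
|Y| = 0.002124 S → |Z| = 1/|Y| = 470.9 Ω, ∠Z = −∠Y = -79.84°

470.9 Ω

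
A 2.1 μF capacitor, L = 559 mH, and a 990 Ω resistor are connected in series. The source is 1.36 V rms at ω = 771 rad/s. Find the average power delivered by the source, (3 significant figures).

X_L = ωL = 431 Ω
X_C = 1/(ωC) = 618 Ω
Net reactance X = X_L − X_C = -187 Ω
Z = 990 − j187 Ω
|Z| = √(990² + 187²) = 1010 Ω
∠Z = arctan(-187/990) = -10.7°
I = V/|Z| = 1.35 mA
P = VI cos φ = 1.36 × 0.00135 × cos(-10.7°) = 1.80 mW

1.80 mW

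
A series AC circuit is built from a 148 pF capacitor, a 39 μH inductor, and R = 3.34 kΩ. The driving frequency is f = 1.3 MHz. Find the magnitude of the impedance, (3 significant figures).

ω = 2πf = 8.168e+06 rad/s
X_L = ωL = 319 Ω
X_C = 1/(ωC) = 827 Ω
Net reactance X = X_L − X_C = -509 Ω
Z = 3340 − j509 Ω
|Z| = √(3340² + 509²) = 3380 Ω

3380 Ω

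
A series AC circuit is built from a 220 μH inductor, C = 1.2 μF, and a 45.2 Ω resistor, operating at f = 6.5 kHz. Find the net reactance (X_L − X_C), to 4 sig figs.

ω = 2πf = 40840 rad/s
X_L = ωL = 8.985 Ω
X_C = 1/(ωC) = 20.40 Ω
X = 8.985 − 20.40 = -11.42 Ω

-11.42 Ω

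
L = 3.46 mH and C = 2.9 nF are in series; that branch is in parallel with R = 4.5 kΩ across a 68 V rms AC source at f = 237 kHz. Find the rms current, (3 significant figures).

20.5 mA

ω = 2πf = 1.489e+06 rad/s
X_L = ωL = 5150 Ω
X_C = 1/(ωC) = 232 Ω
Branch 1: Z₁ = R = 4500 Ω
Branch 2 (series LC): Z₂ = j(X_L − X_C) = j4920 Ω
Parallel: Z = Z₁Z₂/(Z₁+Z₂), |Z| = 3320 Ω, ∠Z = 42.4°
I = V/|Z| = 68/3320 = 20.5 mA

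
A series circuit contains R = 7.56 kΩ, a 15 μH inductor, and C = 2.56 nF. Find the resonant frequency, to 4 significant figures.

ω₀ = 1/√(LC) = 1/√(1.5e-05 × 2.56e-09) = 5.103e+06 rad/s
f₀ = ω₀/(2π) = 812.2 kHz

812.2 kHz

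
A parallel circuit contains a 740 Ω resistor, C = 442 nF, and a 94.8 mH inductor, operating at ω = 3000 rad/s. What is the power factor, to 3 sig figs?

0.525

X_L = ωL = 284 Ω
X_C = 1/(ωC) = 754 Ω
Parallel: admittances add. Y = 1/R + 1/(jωL) + jωC
Y = (0.00135 − j0.00219) S
|Y| = 0.00257 S → |Z| = 1/|Y| = 389 Ω, ∠Z = −∠Y = 58.3°
cos φ = cos(58.3°) = 0.525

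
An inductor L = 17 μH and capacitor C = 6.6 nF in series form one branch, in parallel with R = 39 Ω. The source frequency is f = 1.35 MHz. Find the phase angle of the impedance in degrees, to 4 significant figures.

17.16°

ω = 2πf = 8.482e+06 rad/s
X_L = ωL = 144.2 Ω
X_C = 1/(ωC) = 17.86 Ω
Branch 1: Z₁ = R = 39.00 Ω
Branch 2 (series LC): Z₂ = j(X_L − X_C) = j126.3 Ω
Parallel: Z = Z₁Z₂/(Z₁+Z₂), |Z| = 37.26 Ω, ∠Z = 17.16°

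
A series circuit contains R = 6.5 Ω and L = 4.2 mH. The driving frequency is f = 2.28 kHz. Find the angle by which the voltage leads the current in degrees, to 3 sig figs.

83.8°

ω = 2πf = 14330 rad/s
X_L = ωL = 60.2 Ω
Z = 6.50 + j60.2 Ω
|Z| = √(6.50² + 60.2²) = 60.5 Ω
∠Z = arctan(60.2/6.50) = 83.8°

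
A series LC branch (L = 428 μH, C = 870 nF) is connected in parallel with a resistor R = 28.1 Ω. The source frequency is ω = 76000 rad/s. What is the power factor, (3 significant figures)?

X_L = ωL = 32.5 Ω
X_C = 1/(ωC) = 15.1 Ω
Branch 1: Z₁ = R = 28.1 Ω
Branch 2 (series LC): Z₂ = j(X_L − X_C) = j17.4 Ω
Parallel: Z = Z₁Z₂/(Z₁+Z₂), |Z| = 14.8 Ω, ∠Z = 58.2°
cos φ = cos(58.2°) = 0.527

0.527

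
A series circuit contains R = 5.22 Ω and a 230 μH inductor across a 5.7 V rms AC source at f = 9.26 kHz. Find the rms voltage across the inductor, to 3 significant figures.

5.31 V

ω = 2πf = 58180 rad/s
X_L = ωL = 13.4 Ω
Z = 5.22 + j13.4 Ω
|Z| = √(5.22² + 13.4²) = 14.4 Ω
I = V/|Z| = 397 mA
V_L = I·|Z_L| = 0.397 × 13.4 = 5.31 V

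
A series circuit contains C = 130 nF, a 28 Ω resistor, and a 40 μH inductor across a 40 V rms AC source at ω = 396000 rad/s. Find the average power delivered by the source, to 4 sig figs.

X_L = ωL = 15.84 Ω
X_C = 1/(ωC) = 19.43 Ω
Net reactance X = X_L − X_C = -3.585 Ω
Z = 28.00 − j3.585 Ω
|Z| = √(28.00² + 3.585²) = 28.23 Ω
∠Z = arctan(-3.585/28.00) = -7.296°
I = V/|Z| = 1.417 A
P = VI cos φ = 40 × 1.417 × cos(-7.296°) = 56.22 W

56.22 W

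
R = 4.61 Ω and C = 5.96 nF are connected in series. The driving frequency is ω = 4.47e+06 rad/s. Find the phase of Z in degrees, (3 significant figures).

-83.0°

X_C = 1/(ωC) = 37.5 Ω
Z = 4.61 − j37.5 Ω
|Z| = √(4.61² + 37.5²) = 37.8 Ω
∠Z = arctan(-37.5/4.61) = -83.0°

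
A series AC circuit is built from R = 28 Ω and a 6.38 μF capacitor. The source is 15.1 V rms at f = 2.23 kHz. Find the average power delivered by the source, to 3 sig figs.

7.02 W

ω = 2πf = 14010 rad/s
X_C = 1/(ωC) = 11.2 Ω
Z = 28.0 − j11.2 Ω
|Z| = √(28.0² + 11.2²) = 30.2 Ω
∠Z = arctan(-11.2/28.0) = -21.8°
I = V/|Z| = 501 mA
P = VI cos φ = 15.1 × 0.501 × cos(-21.8°) = 7.02 W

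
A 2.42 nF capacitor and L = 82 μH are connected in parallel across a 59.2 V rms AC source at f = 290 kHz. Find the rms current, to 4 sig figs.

ω = 2πf = 1.822e+06 rad/s
X_L = ωL = 149.4 Ω
X_C = 1/(ωC) = 226.8 Ω
Parallel: admittances add. Y = 1/(jωL) + jωC
Y = (0 − j0.002283) S
|Y| = 0.002283 S → |Z| = 1/|Y| = 438.0 Ω, ∠Z = −∠Y = 90.00°
I = V/|Z| = 59.2/438.0 = 135.2 mA

135.2 mA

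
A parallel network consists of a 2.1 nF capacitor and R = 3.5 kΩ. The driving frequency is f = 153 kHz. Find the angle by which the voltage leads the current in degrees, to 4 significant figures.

ω = 2πf = 961300 rad/s
X_C = 1/(ωC) = 495.3 Ω
Parallel: admittances add. Y = 1/R + jωC
Y = (0.0002857 + j0.002019) S
|Y| = 0.002039 S → |Z| = 1/|Y| = 490.5 Ω, ∠Z = −∠Y = -81.94°

-81.94°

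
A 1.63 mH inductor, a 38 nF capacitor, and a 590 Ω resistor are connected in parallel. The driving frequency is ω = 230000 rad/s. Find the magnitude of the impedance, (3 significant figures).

X_L = ωL = 375 Ω
X_C = 1/(ωC) = 114 Ω
Parallel: admittances add. Y = 1/R + 1/(jωL) + jωC
Y = (0.00169 + j0.00607) S
|Y| = 0.00630 S → |Z| = 1/|Y| = 159 Ω, ∠Z = −∠Y = -74.4°

159 Ω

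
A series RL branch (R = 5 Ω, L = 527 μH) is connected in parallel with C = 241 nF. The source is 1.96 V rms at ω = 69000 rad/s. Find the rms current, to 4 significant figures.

21.57 mA

X_L = ωL = 36.36 Ω
X_C = 1/(ωC) = 60.14 Ω
Branch 1 (R+jX_L): Z₁ = 5.000 + j36.36 Ω, |Z₁| = 36.71 Ω
Branch 2 (−jX_C): Z₂ = −j60.14 Ω
Parallel: Z = Z₁Z₂/(Z₁+Z₂), |Z| = 90.86 Ω, ∠Z = 70.29°
I = V/|Z| = 1.96/90.86 = 21.57 mA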